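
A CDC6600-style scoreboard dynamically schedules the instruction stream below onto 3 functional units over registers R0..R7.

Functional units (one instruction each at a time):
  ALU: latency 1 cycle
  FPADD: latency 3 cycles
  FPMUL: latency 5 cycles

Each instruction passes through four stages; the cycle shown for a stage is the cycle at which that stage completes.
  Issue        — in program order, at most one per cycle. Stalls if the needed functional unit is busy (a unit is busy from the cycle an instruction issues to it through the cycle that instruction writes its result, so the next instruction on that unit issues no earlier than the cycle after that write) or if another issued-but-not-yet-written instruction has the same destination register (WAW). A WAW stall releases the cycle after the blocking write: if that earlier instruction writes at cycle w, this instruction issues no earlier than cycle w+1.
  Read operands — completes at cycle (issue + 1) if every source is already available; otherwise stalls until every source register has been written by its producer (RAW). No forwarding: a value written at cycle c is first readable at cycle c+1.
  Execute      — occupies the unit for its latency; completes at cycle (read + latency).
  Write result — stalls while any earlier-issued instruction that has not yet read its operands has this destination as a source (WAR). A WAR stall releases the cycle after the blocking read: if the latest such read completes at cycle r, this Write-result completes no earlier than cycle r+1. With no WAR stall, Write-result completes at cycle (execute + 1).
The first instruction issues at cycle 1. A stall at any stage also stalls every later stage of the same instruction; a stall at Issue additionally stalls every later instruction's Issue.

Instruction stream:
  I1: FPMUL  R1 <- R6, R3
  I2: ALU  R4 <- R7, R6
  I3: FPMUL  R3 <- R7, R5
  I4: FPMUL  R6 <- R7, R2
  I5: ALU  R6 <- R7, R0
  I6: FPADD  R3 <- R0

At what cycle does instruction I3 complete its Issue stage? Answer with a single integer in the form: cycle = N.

I1 -> (1, 2, 7, 8)
I2 -> (2, 3, 4, 5)
I3 -> (9, 10, 15, 16)  // struct: FPMUL busy until I1 writes@8
I4 -> (17, 18, 23, 24)  // struct: FPMUL busy until I3 writes@16
I5 -> (25, 26, 27, 28)  // WAW R6: wait I4 write@24
I6 -> (26, 27, 30, 31)

cycle = 9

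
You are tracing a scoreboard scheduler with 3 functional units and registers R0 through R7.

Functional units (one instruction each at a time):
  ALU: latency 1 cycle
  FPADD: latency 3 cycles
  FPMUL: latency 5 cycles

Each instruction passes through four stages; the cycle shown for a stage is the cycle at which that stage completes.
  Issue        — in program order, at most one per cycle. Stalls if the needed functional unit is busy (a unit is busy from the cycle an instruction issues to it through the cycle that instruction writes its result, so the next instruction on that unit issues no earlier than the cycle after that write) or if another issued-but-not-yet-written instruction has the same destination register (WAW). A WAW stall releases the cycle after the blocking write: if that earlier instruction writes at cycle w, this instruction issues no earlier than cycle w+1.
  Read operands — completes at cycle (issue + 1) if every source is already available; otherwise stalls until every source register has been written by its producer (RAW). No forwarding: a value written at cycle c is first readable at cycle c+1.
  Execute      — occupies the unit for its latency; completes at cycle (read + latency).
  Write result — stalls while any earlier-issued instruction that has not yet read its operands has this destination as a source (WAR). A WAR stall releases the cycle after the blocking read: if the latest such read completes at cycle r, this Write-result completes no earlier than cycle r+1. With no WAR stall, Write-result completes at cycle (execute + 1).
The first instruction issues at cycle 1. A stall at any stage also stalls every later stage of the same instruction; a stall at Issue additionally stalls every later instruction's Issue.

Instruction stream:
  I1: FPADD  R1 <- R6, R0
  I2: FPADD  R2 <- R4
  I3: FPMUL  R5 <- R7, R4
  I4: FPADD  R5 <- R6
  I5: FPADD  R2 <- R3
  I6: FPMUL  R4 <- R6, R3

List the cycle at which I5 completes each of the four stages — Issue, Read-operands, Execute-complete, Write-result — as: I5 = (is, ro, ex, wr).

[1] I1 issues→FPADD
[2] I1 reads
[5] I1 exec-done
[6] I1 writes R1
[7] I2 issues→FPADD
[8] I2 reads | I3 issues→FPMUL
[9] I3 reads
[11] I2 exec-done
[12] I2 writes R2
[14] I3 exec-done
[15] I3 writes R5
[16] I4 issues→FPADD
[17] I4 reads
[20] I4 exec-done
[21] I4 writes R5
[22] I5 issues→FPADD
[23] I5 reads | I6 issues→FPMUL
[24] I6 reads
[26] I5 exec-done
[27] I5 writes R2
[29] I6 exec-done
[30] I6 writes R4

I5 = (22, 23, 26, 27)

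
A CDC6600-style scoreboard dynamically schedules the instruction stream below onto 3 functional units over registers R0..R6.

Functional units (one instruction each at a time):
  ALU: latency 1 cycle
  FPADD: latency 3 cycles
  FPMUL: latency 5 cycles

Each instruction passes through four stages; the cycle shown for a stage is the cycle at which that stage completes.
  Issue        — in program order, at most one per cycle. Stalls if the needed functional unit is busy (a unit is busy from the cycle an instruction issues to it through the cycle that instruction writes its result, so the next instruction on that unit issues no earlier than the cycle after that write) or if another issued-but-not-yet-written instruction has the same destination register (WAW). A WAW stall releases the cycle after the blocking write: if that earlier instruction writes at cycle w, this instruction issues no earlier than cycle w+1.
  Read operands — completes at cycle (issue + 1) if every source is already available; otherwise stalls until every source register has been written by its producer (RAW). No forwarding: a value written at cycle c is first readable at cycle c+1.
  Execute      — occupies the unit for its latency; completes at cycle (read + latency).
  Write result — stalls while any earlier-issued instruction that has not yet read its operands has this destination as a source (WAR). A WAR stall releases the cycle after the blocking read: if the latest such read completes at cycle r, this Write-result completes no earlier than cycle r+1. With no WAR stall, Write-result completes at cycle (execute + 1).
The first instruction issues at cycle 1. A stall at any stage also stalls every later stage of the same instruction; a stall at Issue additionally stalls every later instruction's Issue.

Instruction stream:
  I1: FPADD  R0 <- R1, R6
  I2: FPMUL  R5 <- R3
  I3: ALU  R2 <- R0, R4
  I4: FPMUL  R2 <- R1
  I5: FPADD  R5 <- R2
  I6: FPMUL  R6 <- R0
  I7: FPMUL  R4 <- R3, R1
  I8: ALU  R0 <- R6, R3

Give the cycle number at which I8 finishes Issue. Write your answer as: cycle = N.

cycle = 27

cycle 1: I1→FPADD
cycle 2: I1 RO; I2→FPMUL
cycle 3: I2 RO; I3→ALU
cycle 5: I1 EX
cycle 6: I1 WR R0
cycle 7: I3 RO
cycle 8: I2 EX; I3 EX
cycle 9: I2 WR R5; I3 WR R2
cycle 10: I4→FPMUL
cycle 11: I4 RO; I5→FPADD
cycle 16: I4 EX
cycle 17: I4 WR R2
cycle 18: I5 RO; I6→FPMUL
cycle 19: I6 RO
cycle 21: I5 EX
cycle 22: I5 WR R5
cycle 24: I6 EX
cycle 25: I6 WR R6
cycle 26: I7→FPMUL
cycle 27: I7 RO; I8→ALU
cycle 28: I8 RO
cycle 29: I8 EX
cycle 30: I8 WR R0
cycle 32: I7 EX
cycle 33: I7 WR R4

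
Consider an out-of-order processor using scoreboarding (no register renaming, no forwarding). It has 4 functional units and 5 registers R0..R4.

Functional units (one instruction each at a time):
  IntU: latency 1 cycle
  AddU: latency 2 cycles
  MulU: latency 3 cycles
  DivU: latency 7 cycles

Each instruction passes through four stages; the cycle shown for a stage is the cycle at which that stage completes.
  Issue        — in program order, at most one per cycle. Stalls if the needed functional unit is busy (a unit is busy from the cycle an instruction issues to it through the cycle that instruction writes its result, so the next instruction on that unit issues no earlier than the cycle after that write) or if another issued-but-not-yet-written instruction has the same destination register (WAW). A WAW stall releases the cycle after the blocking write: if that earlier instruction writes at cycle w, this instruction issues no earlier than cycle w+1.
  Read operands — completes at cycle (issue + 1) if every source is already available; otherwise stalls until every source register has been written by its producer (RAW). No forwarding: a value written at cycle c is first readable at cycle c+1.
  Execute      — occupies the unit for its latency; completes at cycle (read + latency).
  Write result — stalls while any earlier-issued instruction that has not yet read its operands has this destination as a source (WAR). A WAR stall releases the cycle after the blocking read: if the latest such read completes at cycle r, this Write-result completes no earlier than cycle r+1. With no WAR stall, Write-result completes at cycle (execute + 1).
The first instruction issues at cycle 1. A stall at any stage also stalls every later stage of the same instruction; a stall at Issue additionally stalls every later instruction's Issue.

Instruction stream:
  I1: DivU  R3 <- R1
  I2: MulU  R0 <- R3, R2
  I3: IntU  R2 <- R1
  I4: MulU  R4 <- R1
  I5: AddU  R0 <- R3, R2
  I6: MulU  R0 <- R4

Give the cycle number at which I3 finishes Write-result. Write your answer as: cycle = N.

  I1 | 1 | 2 | 9 | 10
  I2 | 2 | 11 | 14 | 15   RAW R3: wait I1 write@10
  I3 | 3 | 4 | 5 | 12   WAR R2: wait I2 read@11
  I4 | 16 | 17 | 20 | 21   struct: MulU busy until I2 writes@15
  I5 | 17 | 18 | 20 | 21
  I6 | 22 | 23 | 26 | 27   WAW R0: wait I5 write@21

cycle = 12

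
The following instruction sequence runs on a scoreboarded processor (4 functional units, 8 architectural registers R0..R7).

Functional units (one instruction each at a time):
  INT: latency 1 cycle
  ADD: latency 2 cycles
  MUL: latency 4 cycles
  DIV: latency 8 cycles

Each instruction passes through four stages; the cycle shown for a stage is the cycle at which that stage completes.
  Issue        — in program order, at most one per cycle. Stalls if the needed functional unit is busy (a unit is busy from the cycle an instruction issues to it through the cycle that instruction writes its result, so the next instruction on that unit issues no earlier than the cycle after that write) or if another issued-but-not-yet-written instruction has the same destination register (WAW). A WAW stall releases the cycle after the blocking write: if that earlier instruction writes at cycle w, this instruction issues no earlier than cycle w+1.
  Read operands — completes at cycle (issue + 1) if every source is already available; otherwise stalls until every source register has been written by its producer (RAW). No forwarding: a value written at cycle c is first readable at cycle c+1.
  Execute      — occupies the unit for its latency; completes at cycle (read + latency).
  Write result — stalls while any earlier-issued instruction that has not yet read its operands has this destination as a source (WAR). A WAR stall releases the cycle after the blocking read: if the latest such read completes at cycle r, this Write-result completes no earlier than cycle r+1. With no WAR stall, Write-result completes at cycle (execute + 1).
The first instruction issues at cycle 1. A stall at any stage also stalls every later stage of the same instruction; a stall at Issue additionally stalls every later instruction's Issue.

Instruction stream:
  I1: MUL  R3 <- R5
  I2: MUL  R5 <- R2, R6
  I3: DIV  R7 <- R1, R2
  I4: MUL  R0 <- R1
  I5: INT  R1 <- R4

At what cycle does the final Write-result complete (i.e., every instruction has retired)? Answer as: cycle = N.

[1] I1→MUL
[2] I1 RO
[6] I1 EX
[7] I1 WR R3
[8] I2→MUL
[9] I2 RO, I3→DIV
[10] I3 RO
[13] I2 EX
[14] I2 WR R5
[15] I4→MUL
[16] I4 RO, I5→INT
[17] I5 RO
[18] I3 EX, I5 EX
[19] I3 WR R7, I5 WR R1
[20] I4 EX
[21] I4 WR R0

cycle = 21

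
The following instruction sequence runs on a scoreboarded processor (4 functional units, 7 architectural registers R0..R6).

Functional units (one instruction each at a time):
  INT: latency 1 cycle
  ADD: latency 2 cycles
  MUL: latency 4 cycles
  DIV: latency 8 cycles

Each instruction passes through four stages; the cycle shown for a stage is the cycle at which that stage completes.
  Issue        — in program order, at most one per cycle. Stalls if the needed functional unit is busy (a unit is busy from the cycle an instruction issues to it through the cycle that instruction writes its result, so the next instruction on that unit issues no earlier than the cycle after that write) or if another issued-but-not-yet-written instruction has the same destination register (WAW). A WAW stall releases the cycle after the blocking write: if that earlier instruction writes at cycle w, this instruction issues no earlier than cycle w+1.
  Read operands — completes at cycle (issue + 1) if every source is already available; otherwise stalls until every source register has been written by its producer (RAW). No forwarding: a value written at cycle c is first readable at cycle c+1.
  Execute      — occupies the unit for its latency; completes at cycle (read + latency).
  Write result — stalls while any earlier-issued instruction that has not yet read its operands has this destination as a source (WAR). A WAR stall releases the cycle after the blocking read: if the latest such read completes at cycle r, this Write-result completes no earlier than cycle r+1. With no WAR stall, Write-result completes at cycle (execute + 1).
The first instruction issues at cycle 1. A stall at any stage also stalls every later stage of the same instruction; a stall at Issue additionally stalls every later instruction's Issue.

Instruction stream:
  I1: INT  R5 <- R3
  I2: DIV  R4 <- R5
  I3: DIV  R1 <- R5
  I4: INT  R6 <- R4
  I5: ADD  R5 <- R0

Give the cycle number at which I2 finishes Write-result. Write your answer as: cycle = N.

t=1  I1 issues→INT
t=2  I1 reads · I2 issues→DIV
t=3  I1 exec-done
t=4  I1 writes R5
t=5  I2 reads
t=13  I2 exec-done
t=14  I2 writes R4
t=15  I3 issues→DIV
t=16  I3 reads · I4 issues→INT
t=17  I4 reads · I5 issues→ADD
t=18  I4 exec-done · I5 reads
t=19  I4 writes R6
t=20  I5 exec-done
t=21  I5 writes R5
t=24  I3 exec-done
t=25  I3 writes R1

cycle = 14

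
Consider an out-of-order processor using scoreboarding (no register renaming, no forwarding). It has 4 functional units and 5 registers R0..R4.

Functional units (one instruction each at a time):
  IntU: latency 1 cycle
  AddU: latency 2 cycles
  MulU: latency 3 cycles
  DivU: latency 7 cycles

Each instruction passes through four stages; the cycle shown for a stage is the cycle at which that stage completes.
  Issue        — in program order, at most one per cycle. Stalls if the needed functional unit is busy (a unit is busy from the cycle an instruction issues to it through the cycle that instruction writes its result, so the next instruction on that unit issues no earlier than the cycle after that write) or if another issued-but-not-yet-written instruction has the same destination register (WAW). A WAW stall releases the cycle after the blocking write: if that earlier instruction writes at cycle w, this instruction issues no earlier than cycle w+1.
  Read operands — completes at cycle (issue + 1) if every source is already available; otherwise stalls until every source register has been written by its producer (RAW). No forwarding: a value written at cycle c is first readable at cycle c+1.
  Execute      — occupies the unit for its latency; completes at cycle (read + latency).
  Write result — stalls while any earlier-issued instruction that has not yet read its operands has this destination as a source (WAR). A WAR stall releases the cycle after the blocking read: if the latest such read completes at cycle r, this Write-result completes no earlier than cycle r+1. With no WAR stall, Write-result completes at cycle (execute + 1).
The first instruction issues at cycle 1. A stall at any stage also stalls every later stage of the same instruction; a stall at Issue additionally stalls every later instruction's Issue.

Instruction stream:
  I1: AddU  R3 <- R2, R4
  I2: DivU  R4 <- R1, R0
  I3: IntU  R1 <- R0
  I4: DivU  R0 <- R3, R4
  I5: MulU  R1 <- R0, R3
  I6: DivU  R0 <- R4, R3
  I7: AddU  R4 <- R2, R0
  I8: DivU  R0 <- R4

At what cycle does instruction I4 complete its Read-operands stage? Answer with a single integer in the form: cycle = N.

cycle = 13

I1  is:1  ro:2  ex:4  wr:5
I2  is:2  ro:3  ex:10  wr:11
I3  is:3  ro:4  ex:5  wr:6
I4  is:12  ro:13  ex:20  wr:21  — struct: DivU busy until I2 writes@11
I5  is:13  ro:22  ex:25  wr:26  — RAW R0: wait I4 write@21
I6  is:22  ro:23  ex:30  wr:31  — struct: DivU busy until I4 writes@21
I7  is:23  ro:32  ex:34  wr:35  — RAW R0: wait I6 write@31
I8  is:32  ro:36  ex:43  wr:44  — struct: DivU busy until I6 writes@31, RAW R4: wait I7 write@35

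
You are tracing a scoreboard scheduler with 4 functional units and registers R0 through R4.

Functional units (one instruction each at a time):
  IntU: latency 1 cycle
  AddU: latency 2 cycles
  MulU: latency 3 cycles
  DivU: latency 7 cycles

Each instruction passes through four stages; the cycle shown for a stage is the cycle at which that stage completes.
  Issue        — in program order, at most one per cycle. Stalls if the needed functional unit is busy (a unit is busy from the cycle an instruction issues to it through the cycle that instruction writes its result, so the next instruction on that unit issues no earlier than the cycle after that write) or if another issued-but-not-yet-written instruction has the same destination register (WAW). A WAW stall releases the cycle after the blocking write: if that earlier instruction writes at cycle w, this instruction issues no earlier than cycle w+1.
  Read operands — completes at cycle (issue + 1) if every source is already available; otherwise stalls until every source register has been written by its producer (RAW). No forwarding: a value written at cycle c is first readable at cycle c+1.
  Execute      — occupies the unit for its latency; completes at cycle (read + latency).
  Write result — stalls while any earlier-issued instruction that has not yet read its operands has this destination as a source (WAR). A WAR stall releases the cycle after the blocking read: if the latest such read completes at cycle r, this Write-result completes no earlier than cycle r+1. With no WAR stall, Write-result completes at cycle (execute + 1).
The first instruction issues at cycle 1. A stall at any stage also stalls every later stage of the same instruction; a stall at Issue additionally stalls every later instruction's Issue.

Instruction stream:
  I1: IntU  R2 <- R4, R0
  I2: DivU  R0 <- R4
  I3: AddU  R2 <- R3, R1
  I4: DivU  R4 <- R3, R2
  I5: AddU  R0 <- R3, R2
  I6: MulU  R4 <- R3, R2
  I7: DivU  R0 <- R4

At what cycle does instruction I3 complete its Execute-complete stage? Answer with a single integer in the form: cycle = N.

[I1] 1/2/3/4
[I2] 2/3/10/11
[I3] 5/6/8/9  (WAW R2: wait I1 write@4)
[I4] 12/13/20/21  (struct: DivU busy until I2 writes@11)
[I5] 13/14/16/17
[I6] 22/23/26/27  (WAW R4: wait I4 write@21)
[I7] 23/28/35/36  (RAW R4: wait I6 write@27)

cycle = 8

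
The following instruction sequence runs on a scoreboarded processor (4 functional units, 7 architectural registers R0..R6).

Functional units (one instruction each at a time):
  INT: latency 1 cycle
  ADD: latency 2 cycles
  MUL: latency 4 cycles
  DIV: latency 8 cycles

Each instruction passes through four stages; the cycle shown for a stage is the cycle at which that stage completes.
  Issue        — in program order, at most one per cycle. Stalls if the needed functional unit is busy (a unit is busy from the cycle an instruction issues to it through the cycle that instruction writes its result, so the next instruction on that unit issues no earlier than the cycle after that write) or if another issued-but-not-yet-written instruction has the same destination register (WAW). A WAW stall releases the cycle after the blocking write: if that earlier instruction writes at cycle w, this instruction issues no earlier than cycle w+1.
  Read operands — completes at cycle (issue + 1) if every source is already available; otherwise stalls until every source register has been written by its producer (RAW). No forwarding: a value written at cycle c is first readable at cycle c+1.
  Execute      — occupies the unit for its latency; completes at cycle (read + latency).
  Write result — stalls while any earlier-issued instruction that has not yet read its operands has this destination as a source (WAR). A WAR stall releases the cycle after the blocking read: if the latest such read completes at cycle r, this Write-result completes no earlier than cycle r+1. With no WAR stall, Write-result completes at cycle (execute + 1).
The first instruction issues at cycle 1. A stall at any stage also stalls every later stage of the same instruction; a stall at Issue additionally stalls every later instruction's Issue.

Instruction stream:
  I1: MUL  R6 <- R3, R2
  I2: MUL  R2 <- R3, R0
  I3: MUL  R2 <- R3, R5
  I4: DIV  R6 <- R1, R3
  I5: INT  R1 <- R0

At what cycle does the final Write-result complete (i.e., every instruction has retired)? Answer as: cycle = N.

cycle 1: issue I1 (MUL)
cycle 2: I1 read-ops
cycle 6: I1 finished on MUL
cycle 7: I1→R6
cycle 8: issue I2 (MUL)
cycle 9: I2 read-ops
cycle 13: I2 finished on MUL
cycle 14: I2→R2
cycle 15: issue I3 (MUL)
cycle 16: I3 read-ops · issue I4 (DIV)
cycle 17: I4 read-ops · issue I5 (INT)
cycle 18: I5 read-ops
cycle 19: I5 finished on INT
cycle 20: I3 finished on MUL · I5→R1
cycle 21: I3→R2
cycle 25: I4 finished on DIV
cycle 26: I4→R6

cycle = 26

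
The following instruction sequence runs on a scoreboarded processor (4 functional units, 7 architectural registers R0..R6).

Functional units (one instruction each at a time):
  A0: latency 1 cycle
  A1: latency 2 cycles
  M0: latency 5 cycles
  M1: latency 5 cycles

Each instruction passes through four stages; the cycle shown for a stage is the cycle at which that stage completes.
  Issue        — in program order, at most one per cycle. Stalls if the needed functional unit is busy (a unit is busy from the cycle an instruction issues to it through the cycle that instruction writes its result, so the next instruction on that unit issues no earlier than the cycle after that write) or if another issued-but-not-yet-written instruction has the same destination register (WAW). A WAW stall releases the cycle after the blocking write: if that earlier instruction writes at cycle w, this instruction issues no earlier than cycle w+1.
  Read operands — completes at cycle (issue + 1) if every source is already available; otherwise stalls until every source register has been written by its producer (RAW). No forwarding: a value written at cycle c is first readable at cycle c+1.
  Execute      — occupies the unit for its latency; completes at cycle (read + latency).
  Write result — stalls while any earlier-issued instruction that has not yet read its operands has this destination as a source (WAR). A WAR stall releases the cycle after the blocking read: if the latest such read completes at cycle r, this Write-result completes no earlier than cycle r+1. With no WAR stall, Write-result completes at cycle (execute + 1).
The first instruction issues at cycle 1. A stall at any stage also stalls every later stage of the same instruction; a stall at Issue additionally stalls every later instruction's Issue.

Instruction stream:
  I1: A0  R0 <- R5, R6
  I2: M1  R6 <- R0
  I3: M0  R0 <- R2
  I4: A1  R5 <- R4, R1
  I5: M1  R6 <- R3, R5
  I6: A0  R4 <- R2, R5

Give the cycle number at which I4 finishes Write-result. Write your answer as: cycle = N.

cycle = 10

I1  is:1  ro:2  ex:3  wr:4
I2  is:2  ro:5  ex:10  wr:11  — RAW R0: wait I1 write@4
I3  is:5  ro:6  ex:11  wr:12  — WAW R0: wait I1 write@4
I4  is:6  ro:7  ex:9  wr:10
I5  is:12  ro:13  ex:18  wr:19  — struct: M1 busy until I2 writes@11
I6  is:13  ro:14  ex:15  wr:16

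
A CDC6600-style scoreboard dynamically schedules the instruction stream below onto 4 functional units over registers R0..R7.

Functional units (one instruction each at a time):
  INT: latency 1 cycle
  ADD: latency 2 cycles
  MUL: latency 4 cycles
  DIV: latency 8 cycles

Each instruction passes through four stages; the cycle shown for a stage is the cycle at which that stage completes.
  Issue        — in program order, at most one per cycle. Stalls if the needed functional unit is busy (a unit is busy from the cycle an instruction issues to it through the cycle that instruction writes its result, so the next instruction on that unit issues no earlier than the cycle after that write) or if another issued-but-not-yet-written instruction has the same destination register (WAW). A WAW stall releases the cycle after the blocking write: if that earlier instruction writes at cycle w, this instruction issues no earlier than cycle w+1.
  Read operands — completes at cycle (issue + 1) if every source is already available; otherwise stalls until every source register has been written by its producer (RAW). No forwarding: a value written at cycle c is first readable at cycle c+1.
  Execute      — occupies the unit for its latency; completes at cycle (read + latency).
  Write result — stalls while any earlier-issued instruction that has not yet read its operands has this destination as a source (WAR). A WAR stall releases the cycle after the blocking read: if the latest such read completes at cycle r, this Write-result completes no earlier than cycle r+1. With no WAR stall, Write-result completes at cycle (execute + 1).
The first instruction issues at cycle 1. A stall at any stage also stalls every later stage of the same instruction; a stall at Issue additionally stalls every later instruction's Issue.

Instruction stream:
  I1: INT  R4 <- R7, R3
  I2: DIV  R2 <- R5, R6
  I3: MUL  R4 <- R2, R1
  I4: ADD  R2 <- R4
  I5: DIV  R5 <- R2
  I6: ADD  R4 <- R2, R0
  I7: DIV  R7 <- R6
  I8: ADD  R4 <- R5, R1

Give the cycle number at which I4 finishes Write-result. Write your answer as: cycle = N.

cycle = 22

I1: IS=1 RO=2 EX=3 WR=4
I2: IS=2 RO=3 EX=11 WR=12
I3: IS=5 RO=13 EX=17 WR=18  [WAW R4: wait I1 write@4; RAW R2: wait I2 write@12]
I4: IS=13 RO=19 EX=21 WR=22  [WAW R2: wait I2 write@12; RAW R4: wait I3 write@18]
I5: IS=14 RO=23 EX=31 WR=32  [RAW R2: wait I4 write@22]
I6: IS=23 RO=24 EX=26 WR=27  [struct: ADD busy until I4 writes@22]
I7: IS=33 RO=34 EX=42 WR=43  [struct: DIV busy until I5 writes@32]
I8: IS=34 RO=35 EX=37 WR=38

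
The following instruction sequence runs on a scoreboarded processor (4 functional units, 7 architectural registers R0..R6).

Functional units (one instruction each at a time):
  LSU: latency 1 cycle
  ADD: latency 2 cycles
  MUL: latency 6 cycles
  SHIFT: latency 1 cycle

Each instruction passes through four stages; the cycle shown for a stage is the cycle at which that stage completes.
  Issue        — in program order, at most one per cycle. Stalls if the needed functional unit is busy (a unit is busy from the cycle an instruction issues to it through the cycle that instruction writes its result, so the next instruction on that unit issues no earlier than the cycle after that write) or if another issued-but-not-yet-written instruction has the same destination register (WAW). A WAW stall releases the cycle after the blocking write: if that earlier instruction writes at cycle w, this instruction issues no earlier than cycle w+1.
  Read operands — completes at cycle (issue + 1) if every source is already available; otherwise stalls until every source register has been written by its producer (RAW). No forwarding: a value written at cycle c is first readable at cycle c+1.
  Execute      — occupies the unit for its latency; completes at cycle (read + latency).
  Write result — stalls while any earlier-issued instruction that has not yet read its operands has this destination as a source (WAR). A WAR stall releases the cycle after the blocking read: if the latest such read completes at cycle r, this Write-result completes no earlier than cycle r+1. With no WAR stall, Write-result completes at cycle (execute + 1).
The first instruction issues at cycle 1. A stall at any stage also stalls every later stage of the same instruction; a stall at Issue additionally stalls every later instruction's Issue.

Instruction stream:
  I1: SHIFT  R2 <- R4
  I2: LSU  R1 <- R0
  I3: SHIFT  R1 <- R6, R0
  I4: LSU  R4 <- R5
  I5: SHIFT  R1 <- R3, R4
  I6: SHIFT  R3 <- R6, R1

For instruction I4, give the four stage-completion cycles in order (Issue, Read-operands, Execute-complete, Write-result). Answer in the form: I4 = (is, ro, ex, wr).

cycle 1: I1→SHIFT
cycle 2: I1 RO | I2→LSU
cycle 3: I1 EX | I2 RO
cycle 4: I1 WR R2 | I2 EX
cycle 5: I2 WR R1
cycle 6: I3→SHIFT
cycle 7: I3 RO | I4→LSU
cycle 8: I3 EX | I4 RO
cycle 9: I3 WR R1 | I4 EX
cycle 10: I4 WR R4 | I5→SHIFT
cycle 11: I5 RO
cycle 12: I5 EX
cycle 13: I5 WR R1
cycle 14: I6→SHIFT
cycle 15: I6 RO
cycle 16: I6 EX
cycle 17: I6 WR R3

I4 = (7, 8, 9, 10)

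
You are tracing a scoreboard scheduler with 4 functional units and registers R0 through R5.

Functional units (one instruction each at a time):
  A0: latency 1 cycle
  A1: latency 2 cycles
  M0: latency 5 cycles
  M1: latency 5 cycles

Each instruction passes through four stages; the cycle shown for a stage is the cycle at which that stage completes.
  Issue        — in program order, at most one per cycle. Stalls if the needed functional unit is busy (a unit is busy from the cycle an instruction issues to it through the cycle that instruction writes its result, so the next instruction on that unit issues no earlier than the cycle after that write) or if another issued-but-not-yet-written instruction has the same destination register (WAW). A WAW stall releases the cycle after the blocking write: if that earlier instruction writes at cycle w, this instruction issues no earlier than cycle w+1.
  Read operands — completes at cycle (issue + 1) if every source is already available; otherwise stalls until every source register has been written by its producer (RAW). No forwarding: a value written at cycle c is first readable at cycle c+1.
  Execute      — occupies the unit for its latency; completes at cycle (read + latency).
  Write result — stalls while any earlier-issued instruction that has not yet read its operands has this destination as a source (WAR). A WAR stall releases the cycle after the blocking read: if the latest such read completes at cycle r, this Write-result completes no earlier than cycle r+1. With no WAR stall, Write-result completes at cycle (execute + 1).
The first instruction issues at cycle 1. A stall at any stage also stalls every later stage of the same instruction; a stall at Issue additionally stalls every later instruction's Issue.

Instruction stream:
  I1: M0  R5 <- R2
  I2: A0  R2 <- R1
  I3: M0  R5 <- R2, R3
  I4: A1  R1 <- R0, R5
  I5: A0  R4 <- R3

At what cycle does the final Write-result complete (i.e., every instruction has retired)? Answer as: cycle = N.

t=1  issue I1 (M0)
t=2  I1 read-ops, issue I2 (A0)
t=3  I2 read-ops
t=4  I2 finished on A0
t=5  I2→R2
t=7  I1 finished on M0
t=8  I1→R5
t=9  issue I3 (M0)
t=10  I3 read-ops, issue I4 (A1)
t=11  issue I5 (A0)
t=12  I5 read-ops
t=13  I5 finished on A0
t=14  I5→R4
t=15  I3 finished on M0
t=16  I3→R5
t=17  I4 read-ops
t=19  I4 finished on A1
t=20  I4→R1

cycle = 20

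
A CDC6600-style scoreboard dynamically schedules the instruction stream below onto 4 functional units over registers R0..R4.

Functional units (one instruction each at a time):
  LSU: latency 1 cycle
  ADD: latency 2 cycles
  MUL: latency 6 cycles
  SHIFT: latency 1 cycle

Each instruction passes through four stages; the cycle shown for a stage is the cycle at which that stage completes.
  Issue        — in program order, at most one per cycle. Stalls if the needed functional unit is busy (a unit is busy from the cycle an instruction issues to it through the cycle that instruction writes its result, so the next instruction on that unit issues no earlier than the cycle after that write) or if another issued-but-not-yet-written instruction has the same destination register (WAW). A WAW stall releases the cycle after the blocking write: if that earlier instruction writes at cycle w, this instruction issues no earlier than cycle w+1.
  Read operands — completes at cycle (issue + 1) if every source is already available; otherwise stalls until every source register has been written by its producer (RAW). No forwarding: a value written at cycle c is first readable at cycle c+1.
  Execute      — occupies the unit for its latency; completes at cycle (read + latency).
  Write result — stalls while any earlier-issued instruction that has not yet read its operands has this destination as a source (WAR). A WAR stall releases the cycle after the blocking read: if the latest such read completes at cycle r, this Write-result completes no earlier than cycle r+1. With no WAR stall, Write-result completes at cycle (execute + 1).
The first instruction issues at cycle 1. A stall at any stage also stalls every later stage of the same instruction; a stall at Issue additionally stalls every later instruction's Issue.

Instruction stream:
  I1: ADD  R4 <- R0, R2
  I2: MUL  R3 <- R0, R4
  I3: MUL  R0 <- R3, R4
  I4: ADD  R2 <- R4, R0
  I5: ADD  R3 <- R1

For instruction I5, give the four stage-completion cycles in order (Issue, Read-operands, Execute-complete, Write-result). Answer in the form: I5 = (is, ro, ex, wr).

I5 = (27, 28, 30, 31)

1) issue 1, read 2, done 4, write 5
2) issue 2, read 6, done 12, write 13  <RAW R4: wait I1 write@5>
3) issue 14, read 15, done 21, write 22  <struct: MUL busy until I2 writes@13>
4) issue 15, read 23, done 25, write 26  <RAW R0: wait I3 write@22>
5) issue 27, read 28, done 30, write 31  <struct: ADD busy until I4 writes@26>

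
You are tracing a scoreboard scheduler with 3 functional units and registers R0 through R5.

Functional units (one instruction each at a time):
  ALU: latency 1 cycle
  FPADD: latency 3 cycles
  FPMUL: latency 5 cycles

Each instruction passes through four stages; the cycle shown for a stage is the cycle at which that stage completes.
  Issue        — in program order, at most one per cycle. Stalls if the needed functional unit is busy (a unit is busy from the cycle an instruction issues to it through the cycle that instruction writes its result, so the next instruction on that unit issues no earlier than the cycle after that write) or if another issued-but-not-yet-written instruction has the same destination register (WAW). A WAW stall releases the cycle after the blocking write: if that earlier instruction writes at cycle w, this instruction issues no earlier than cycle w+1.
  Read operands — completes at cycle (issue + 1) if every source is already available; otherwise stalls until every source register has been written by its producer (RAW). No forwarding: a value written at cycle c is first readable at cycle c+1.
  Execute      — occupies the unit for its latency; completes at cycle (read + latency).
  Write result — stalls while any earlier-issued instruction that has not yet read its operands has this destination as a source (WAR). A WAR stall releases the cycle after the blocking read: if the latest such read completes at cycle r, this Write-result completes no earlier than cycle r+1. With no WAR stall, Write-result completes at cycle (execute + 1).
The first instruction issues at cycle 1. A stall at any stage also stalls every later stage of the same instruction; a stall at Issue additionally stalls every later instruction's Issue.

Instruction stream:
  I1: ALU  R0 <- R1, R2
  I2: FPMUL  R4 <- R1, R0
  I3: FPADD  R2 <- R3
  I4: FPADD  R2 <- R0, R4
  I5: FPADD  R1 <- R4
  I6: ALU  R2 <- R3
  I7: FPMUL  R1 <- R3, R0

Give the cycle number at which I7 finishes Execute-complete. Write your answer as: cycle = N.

[1] I1 dispatched to ALU
[2] I1 operands ready; I2 dispatched to FPMUL
[3] I1 complete; I3 dispatched to FPADD
[4] R0←I1; I3 operands ready
[5] I2 operands ready
[7] I3 complete
[8] R2←I3
[9] I4 dispatched to FPADD
[10] I2 complete
[11] R4←I2
[12] I4 operands ready
[15] I4 complete
[16] R2←I4
[17] I5 dispatched to FPADD
[18] I5 operands ready; I6 dispatched to ALU
[19] I6 operands ready
[20] I6 complete
[21] I5 complete; R2←I6
[22] R1←I5
[23] I7 dispatched to FPMUL
[24] I7 operands ready
[29] I7 complete
[30] R1←I7

cycle = 29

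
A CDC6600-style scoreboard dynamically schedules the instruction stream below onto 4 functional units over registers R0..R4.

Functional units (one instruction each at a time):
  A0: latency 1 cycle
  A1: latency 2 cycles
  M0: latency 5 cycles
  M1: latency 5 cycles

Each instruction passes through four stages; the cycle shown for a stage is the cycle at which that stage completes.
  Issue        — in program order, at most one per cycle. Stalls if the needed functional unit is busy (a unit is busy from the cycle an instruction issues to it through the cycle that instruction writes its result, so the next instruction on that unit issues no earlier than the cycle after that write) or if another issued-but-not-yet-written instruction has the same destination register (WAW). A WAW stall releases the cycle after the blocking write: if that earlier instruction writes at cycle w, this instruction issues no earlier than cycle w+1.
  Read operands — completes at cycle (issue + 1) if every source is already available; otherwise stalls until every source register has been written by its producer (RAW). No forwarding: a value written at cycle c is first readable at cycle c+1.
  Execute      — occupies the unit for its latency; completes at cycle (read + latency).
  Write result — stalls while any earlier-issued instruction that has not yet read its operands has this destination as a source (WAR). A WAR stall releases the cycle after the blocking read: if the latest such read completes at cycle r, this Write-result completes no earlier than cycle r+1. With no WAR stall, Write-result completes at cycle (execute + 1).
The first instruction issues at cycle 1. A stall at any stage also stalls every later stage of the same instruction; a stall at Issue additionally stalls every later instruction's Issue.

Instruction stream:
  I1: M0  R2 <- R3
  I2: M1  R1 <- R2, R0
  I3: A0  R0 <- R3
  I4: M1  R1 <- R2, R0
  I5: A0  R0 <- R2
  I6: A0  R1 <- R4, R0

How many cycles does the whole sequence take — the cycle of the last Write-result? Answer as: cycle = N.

cycle = 27

[1] issue I1 (M0)
[2] I1 read-ops | issue I2 (M1)
[3] issue I3 (A0)
[4] I3 read-ops
[5] I3 finished on A0
[7] I1 finished on M0
[8] I1→R2
[9] I2 read-ops
[10] I3→R0
[14] I2 finished on M1
[15] I2→R1
[16] issue I4 (M1)
[17] I4 read-ops | issue I5 (A0)
[18] I5 read-ops
[19] I5 finished on A0
[20] I5→R0
[22] I4 finished on M1
[23] I4→R1
[24] issue I6 (A0)
[25] I6 read-ops
[26] I6 finished on A0
[27] I6→R1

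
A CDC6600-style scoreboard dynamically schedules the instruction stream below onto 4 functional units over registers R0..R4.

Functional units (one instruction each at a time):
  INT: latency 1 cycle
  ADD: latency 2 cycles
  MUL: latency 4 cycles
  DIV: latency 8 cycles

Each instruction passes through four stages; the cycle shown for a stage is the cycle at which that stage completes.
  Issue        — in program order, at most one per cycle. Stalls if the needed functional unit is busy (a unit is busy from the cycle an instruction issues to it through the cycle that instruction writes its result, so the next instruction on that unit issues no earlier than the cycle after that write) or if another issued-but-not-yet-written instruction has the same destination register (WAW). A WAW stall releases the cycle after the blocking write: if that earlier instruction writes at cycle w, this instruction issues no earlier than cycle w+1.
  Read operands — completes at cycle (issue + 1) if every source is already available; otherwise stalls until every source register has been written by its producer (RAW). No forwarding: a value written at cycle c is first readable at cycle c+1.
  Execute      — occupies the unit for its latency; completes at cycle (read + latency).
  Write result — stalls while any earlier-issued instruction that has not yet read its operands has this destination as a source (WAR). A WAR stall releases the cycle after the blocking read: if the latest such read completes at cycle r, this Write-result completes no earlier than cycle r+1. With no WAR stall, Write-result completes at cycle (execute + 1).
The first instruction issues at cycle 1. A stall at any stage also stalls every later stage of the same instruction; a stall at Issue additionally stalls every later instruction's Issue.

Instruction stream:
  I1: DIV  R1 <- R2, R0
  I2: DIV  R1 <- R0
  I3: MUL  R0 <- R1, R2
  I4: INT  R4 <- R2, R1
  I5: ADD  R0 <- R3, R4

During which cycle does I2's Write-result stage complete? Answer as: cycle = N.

cycle = 22

I1 -> (1, 2, 10, 11)
I2 -> (12, 13, 21, 22)  // struct: DIV busy until I1 writes@11
I3 -> (13, 23, 27, 28)  // RAW R1: wait I2 write@22
I4 -> (14, 23, 24, 25)  // RAW R1: wait I2 write@22
I5 -> (29, 30, 32, 33)  // WAW R0: wait I3 write@28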